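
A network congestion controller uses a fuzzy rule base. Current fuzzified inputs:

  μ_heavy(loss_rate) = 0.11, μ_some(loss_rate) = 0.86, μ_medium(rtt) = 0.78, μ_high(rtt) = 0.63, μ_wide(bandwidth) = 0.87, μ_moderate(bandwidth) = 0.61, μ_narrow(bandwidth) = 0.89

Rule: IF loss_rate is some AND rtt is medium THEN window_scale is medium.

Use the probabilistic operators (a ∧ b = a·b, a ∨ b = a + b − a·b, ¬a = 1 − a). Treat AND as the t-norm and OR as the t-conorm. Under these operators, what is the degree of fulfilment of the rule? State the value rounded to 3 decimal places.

0.671

firing strength: some=0.86, medium=0.78; AND[a·b] → w = 0.6708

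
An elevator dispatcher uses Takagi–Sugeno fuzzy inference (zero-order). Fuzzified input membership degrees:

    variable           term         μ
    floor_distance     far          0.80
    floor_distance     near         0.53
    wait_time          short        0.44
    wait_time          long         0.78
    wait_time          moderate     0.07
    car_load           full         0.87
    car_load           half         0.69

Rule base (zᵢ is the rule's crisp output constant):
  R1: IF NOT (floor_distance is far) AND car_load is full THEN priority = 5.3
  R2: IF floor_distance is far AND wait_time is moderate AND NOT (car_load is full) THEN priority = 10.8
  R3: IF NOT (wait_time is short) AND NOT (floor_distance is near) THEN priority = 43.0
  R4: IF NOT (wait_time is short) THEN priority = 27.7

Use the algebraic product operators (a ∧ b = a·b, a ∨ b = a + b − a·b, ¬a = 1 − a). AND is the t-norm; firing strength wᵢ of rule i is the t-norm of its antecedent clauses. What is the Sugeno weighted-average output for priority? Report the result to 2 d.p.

27.71

R1 (z=5.3): ¬far=1−0.80=0.20, full=0.87; AND[a·b] → w = 0.1740
R2 (z=10.8): far=0.80, moderate=0.07, ¬full=1−0.87=0.13; AND[a·b] → w = 0.0073
R3 (z=43.0): ¬short=1−0.44=0.56, ¬near=1−0.53=0.47; AND[a·b] → w = 0.2632
R4 (z=27.7): ¬short=1−0.44=0.56 → w = 0.5600
Weighted average = (0.1740·5.3 + 0.0073·10.8 + 0.2632·43.0 + 0.5600·27.7) / (0.1740 + 0.0073 + 0.2632 + 0.5600)
  = 27.8304 / 1.0045 = 27.71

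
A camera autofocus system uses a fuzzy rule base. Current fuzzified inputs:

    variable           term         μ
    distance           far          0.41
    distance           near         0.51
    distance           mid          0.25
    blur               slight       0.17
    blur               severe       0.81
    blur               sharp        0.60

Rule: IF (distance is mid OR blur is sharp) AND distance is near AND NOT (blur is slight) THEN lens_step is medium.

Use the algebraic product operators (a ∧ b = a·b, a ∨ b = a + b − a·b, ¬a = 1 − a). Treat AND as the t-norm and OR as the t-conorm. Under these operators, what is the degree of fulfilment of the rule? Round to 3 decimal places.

0.296

firing strength: (mid=0.25 OR sharp=0.60) = 0.7000; AND[a·b] with near=0.51, ¬slight=1−0.17=0.83 → w = 0.2963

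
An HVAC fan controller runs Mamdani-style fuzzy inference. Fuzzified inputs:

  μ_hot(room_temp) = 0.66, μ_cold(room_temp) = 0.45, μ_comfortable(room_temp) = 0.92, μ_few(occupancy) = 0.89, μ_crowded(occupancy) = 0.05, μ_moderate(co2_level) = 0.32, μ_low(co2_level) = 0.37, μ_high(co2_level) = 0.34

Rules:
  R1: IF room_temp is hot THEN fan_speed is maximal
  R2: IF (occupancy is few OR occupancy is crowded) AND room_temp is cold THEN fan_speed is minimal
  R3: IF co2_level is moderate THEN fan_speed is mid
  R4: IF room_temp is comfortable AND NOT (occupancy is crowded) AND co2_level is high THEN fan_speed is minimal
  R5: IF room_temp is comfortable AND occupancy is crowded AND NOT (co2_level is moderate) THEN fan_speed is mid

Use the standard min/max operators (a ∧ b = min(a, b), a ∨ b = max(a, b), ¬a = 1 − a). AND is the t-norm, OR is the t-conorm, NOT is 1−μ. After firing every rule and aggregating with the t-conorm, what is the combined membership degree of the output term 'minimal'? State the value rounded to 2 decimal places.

R1: hot=0.66 → w = 0.66
R2: (few=0.89 OR crowded=0.05) = 0.89; AND[min(a, b)] with cold=0.45 → w = 0.45
R3: moderate=0.32 → w = 0.32
R4: comfortable=0.92, ¬crowded=1−0.05=0.95, high=0.34; AND[min(a, b)] → w = 0.34
R5: comfortable=0.92, crowded=0.05, ¬moderate=1−0.32=0.68; AND[min(a, b)] → w = 0.05
Rules with consequent 'minimal': {R2, R4} → strengths 0.45, 0.34
Aggregate via t-conorm [max(a, b)]: 0.45

0.45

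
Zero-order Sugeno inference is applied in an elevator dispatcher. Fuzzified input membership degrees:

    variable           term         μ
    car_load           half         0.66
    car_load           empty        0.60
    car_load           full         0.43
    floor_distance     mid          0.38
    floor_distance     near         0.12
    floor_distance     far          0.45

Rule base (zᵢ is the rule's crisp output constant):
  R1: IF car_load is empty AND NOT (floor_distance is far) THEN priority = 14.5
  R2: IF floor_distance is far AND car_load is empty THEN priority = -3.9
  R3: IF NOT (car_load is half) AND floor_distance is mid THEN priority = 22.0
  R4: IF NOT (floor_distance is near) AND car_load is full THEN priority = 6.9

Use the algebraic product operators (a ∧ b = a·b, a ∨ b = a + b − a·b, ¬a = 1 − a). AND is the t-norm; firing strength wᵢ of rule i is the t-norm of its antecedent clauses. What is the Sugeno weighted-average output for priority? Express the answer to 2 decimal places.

R1 (z=14.5): empty=0.60, ¬far=1−0.45=0.55; AND[a·b] → w = 0.3300
R2 (z=-3.9): far=0.45, empty=0.60; AND[a·b] → w = 0.2700
R3 (z=22.0): ¬half=1−0.66=0.34, mid=0.38; AND[a·b] → w = 0.1292
R4 (z=6.9): ¬near=1−0.12=0.88, full=0.43; AND[a·b] → w = 0.3784
Weighted average = (0.3300·14.5 + 0.2700·-3.9 + 0.1292·22.0 + 0.3784·6.9) / (0.3300 + 0.2700 + 0.1292 + 0.3784)
  = 9.1854 / 1.1076 = 8.29

8.29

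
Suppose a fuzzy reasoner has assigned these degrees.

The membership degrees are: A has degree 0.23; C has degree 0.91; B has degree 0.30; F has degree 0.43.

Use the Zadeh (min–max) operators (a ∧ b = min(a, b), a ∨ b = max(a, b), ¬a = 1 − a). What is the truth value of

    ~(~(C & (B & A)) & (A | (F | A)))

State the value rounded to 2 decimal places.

B & A = min(a, b) on (0.30, 0.23) = 0.23
C & (B & A) = min(a, b) on (0.91, 0.23) = 0.23
~(C & (B & A)) = 1 − 0.23 = 0.77
F | A = max(a, b) on (0.43, 0.23) = 0.43
A | (F | A) = max(a, b) on (0.23, 0.43) = 0.43
~(C & (B & A)) & (A | (F | A)) = min(a, b) on (0.77, 0.43) = 0.43
~(~(C & (B & A)) & (A | (F | A))) = 1 − 0.43 = 0.57

0.57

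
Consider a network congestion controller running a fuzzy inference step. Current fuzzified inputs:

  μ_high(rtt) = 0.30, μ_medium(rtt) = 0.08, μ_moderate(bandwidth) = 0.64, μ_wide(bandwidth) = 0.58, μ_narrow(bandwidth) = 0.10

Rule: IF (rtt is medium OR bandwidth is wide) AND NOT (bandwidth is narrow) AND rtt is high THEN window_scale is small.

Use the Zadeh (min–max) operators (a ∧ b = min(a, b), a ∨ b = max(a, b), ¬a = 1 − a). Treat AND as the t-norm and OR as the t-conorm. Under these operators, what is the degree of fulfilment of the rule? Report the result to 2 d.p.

firing strength: (medium=0.08 OR wide=0.58) = 0.58; AND[min(a, b)] with ¬narrow=1−0.10=0.90, high=0.30 → w = 0.30

0.30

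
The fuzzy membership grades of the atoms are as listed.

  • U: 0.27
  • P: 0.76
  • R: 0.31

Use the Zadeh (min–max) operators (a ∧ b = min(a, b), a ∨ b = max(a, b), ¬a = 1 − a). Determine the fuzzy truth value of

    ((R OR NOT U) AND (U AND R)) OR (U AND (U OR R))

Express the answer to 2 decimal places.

NOT U = 1 − 0.27 = 0.73
R OR NOT U = max(a, b) on (0.31, 0.73) = 0.73
U AND R = min(a, b) on (0.27, 0.31) = 0.27
(R OR NOT U) AND (U AND R) = min(a, b) on (0.73, 0.27) = 0.27
U OR R = max(a, b) on (0.27, 0.31) = 0.31
U AND (U OR R) = min(a, b) on (0.27, 0.31) = 0.27
((R OR NOT U) AND (U AND R)) OR (U AND (U OR R)) = max(a, b) on (0.27, 0.27) = 0.27

0.27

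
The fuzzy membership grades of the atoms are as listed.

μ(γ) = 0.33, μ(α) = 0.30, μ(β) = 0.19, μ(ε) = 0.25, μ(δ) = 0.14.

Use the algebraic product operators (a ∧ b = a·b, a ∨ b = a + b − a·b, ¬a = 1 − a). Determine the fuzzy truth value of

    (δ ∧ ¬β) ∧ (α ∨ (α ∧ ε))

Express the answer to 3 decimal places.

¬β = 1 − 0.1900 = 0.8100
δ ∧ ¬β = a·b on (0.1400, 0.8100) = 0.1134
α ∧ ε = a·b on (0.3000, 0.2500) = 0.0750
α ∨ (α ∧ ε) = a + b − a·b on (0.3000, 0.0750) = 0.3525
(δ ∧ ¬β) ∧ (α ∨ (α ∧ ε)) = a·b on (0.1134, 0.3525) = 0.0400

0.040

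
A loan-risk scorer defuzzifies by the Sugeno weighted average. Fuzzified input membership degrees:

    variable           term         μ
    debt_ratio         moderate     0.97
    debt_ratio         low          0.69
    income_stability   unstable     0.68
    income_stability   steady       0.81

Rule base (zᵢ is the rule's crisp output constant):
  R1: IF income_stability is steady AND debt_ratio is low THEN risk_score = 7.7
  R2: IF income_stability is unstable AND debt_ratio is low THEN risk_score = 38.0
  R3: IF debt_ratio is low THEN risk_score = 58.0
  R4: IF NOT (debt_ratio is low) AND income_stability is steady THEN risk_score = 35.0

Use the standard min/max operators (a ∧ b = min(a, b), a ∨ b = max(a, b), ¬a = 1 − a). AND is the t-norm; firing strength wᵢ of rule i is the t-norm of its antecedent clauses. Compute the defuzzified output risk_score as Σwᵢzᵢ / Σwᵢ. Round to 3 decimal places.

R1 (z=7.7): steady=0.81, low=0.69; AND[min(a, b)] → w = 0.69
R2 (z=38.0): unstable=0.68, low=0.69; AND[min(a, b)] → w = 0.68
R3 (z=58.0): low=0.69 → w = 0.69
R4 (z=35.0): ¬low=1−0.69=0.31, steady=0.81; AND[min(a, b)] → w = 0.31
Weighted average = (0.69·7.7 + 0.68·38.0 + 0.69·58.0 + 0.31·35.0) / (0.69 + 0.68 + 0.69 + 0.31)
  = 82.0230 / 2.3700 = 34.609

34.609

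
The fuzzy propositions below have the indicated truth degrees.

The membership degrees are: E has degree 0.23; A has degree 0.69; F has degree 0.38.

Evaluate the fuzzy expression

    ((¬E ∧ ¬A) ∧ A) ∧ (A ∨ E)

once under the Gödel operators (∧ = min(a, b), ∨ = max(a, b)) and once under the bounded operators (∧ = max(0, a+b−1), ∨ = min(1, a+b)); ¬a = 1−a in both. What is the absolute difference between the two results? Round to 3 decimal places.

0.310

Under Gödel:
  ¬E = 1 − 0.23 = 0.77
  ¬A = 1 − 0.69 = 0.31
  ¬E ∧ ¬A = min(a, b) on (0.77, 0.31) = 0.31
  (¬E ∧ ¬A) ∧ A = min(a, b) on (0.31, 0.69) = 0.31
  A ∨ E = max(a, b) on (0.69, 0.23) = 0.69
  ((¬E ∧ ¬A) ∧ A) ∧ (A ∨ E) = min(a, b) on (0.31, 0.69) = 0.31
  → value = 0.3100
Under bounded:
  ¬E = 1 − 0.23 = 0.77
  ¬A = 1 − 0.69 = 0.31
  ¬E ∧ ¬A = max(0, a+b−1) on (0.77, 0.31) = 0.08
  (¬E ∧ ¬A) ∧ A = max(0, a+b−1) on (0.08, 0.69) = 0.00
  A ∨ E = min(1, a+b) on (0.69, 0.23) = 0.92
  ((¬E ∧ ¬A) ∧ A) ∧ (A ∨ E) = max(0, a+b−1) on (0.00, 0.92) = 0.00
  → value = 0.0000
|0.3100 − 0.0000| = 0.310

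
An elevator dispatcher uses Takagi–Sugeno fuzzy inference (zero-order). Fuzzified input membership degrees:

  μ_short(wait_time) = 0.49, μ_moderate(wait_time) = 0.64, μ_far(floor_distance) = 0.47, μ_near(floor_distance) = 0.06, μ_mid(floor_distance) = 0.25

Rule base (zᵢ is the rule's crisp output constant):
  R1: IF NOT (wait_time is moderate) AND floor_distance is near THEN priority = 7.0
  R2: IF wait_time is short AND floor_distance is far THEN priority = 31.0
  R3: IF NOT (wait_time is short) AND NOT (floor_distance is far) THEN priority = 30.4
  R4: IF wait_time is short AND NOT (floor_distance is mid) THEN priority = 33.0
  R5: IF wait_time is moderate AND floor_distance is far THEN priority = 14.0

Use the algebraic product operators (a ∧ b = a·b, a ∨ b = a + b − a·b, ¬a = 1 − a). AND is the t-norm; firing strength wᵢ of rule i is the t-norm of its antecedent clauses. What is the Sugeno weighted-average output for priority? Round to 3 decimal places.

R1 (z=7.0): ¬moderate=1−0.64=0.36, near=0.06; AND[a·b] → w = 0.0216
R2 (z=31.0): short=0.49, far=0.47; AND[a·b] → w = 0.2303
R3 (z=30.4): ¬short=1−0.49=0.51, ¬far=1−0.47=0.53; AND[a·b] → w = 0.2703
R4 (z=33.0): short=0.49, ¬mid=1−0.25=0.75; AND[a·b] → w = 0.3675
R5 (z=14.0): moderate=0.64, far=0.47; AND[a·b] → w = 0.3008
Weighted average = (0.0216·7.0 + 0.2303·31.0 + 0.2703·30.4 + 0.3675·33.0 + 0.3008·14.0) / (0.0216 + 0.2303 + 0.2703 + 0.3675 + 0.3008)
  = 31.8463 / 1.1905 = 26.750

26.750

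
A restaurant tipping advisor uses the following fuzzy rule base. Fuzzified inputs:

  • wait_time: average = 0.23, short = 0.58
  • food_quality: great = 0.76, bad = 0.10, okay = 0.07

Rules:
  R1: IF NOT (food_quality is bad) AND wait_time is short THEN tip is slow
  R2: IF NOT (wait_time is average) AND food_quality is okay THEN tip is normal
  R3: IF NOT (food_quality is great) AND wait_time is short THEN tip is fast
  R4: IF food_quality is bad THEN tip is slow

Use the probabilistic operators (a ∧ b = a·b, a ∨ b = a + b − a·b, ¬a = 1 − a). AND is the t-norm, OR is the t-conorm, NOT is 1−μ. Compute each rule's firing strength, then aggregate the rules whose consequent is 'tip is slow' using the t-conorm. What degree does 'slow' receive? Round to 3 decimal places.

R1: ¬bad=1−0.10=0.90, short=0.58; AND[a·b] → w = 0.5220
R2: ¬average=1−0.23=0.77, okay=0.07; AND[a·b] → w = 0.0539
R3: ¬great=1−0.76=0.24, short=0.58; AND[a·b] → w = 0.1392
R4: bad=0.10 → w = 0.1000
Rules with consequent 'slow': {R1, R4} → strengths 0.5220, 0.1000
Aggregate via t-conorm [a + b − a·b]: 0.5698

0.570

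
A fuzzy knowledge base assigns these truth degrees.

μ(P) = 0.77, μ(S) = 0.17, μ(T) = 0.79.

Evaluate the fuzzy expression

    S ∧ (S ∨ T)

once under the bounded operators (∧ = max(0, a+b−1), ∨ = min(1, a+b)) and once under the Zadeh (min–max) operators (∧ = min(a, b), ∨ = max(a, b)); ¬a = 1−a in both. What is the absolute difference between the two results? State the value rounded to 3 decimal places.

Under bounded:
  S ∨ T = min(1, a+b) on (0.17, 0.79) = 0.96
  S ∧ (S ∨ T) = max(0, a+b−1) on (0.17, 0.96) = 0.13
  → value = 0.1300
Under Zadeh (min–max):
  S ∨ T = max(a, b) on (0.17, 0.79) = 0.79
  S ∧ (S ∨ T) = min(a, b) on (0.17, 0.79) = 0.17
  → value = 0.1700
|0.1300 − 0.1700| = 0.040

0.040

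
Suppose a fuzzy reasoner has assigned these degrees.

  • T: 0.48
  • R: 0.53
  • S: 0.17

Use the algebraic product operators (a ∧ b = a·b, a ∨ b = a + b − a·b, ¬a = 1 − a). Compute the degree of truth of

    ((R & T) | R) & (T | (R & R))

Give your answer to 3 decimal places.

0.407

R & T = a·b on (0.5300, 0.4800) = 0.2544
(R & T) | R = a + b − a·b on (0.2544, 0.5300) = 0.6496
R & R = a·b on (0.5300, 0.5300) = 0.2809
T | (R & R) = a + b − a·b on (0.4800, 0.2809) = 0.6261
((R & T) | R) & (T | (R & R)) = a·b on (0.6496, 0.6261) = 0.4067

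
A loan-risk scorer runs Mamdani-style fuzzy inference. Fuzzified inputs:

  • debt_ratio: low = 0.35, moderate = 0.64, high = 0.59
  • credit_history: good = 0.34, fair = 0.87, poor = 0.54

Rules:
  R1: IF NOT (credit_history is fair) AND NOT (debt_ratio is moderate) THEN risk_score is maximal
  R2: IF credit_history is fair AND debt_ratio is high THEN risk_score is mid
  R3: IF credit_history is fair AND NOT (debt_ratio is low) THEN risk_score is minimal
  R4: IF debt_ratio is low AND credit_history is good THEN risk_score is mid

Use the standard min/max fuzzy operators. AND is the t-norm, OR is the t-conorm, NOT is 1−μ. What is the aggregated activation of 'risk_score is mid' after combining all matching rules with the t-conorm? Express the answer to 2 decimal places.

R1: ¬fair=1−0.87=0.13, ¬moderate=1−0.64=0.36; AND[min(a, b)] → w = 0.13
R2: fair=0.87, high=0.59; AND[min(a, b)] → w = 0.59
R3: fair=0.87, ¬low=1−0.35=0.65; AND[min(a, b)] → w = 0.65
R4: low=0.35, good=0.34; AND[min(a, b)] → w = 0.34
Rules with consequent 'mid': {R2, R4} → strengths 0.59, 0.34
Aggregate via t-conorm [max(a, b)]: 0.59

0.59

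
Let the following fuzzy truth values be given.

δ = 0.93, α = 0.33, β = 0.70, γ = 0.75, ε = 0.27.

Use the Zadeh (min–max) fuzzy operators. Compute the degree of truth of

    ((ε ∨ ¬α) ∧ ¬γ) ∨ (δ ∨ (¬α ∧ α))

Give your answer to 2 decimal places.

0.93

¬α = 1 − 0.33 = 0.67
ε ∨ ¬α = max(a, b) on (0.27, 0.67) = 0.67
¬γ = 1 − 0.75 = 0.25
(ε ∨ ¬α) ∧ ¬γ = min(a, b) on (0.67, 0.25) = 0.25
¬α = 1 − 0.33 = 0.67
¬α ∧ α = min(a, b) on (0.67, 0.33) = 0.33
δ ∨ (¬α ∧ α) = max(a, b) on (0.93, 0.33) = 0.93
((ε ∨ ¬α) ∧ ¬γ) ∨ (δ ∨ (¬α ∧ α)) = max(a, b) on (0.25, 0.93) = 0.93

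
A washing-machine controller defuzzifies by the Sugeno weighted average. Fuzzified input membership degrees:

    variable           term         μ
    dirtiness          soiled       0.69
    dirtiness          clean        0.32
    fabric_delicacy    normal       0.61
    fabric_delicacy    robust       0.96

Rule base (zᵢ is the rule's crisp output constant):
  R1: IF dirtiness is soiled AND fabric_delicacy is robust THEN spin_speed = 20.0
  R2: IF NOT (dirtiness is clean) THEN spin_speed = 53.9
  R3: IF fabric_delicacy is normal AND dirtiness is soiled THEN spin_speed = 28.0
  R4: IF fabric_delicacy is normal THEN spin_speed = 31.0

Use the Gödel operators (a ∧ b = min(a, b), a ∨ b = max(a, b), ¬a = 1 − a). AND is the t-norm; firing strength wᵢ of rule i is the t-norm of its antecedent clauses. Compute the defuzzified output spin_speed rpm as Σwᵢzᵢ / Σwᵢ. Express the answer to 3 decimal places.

R1 (z=20.0): soiled=0.69, robust=0.96; AND[min(a, b)] → w = 0.69
R2 (z=53.9): ¬clean=1−0.32=0.68 → w = 0.68
R3 (z=28.0): normal=0.61, soiled=0.69; AND[min(a, b)] → w = 0.61
R4 (z=31.0): normal=0.61 → w = 0.61
Weighted average = (0.69·20.0 + 0.68·53.9 + 0.61·28.0 + 0.61·31.0) / (0.69 + 0.68 + 0.61 + 0.61)
  = 86.4420 / 2.5900 = 33.375

33.375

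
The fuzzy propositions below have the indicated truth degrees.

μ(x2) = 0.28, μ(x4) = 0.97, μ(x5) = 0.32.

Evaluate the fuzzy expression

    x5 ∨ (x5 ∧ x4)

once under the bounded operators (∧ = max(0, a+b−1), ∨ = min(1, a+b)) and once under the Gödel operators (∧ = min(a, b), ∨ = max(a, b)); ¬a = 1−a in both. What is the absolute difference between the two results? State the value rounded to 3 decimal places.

Under bounded:
  x5 ∧ x4 = max(0, a+b−1) on (0.32, 0.97) = 0.29
  x5 ∨ (x5 ∧ x4) = min(1, a+b) on (0.32, 0.29) = 0.61
  → value = 0.6100
Under Gödel:
  x5 ∧ x4 = min(a, b) on (0.32, 0.97) = 0.32
  x5 ∨ (x5 ∧ x4) = max(a, b) on (0.32, 0.32) = 0.32
  → value = 0.3200
|0.6100 − 0.3200| = 0.290

0.290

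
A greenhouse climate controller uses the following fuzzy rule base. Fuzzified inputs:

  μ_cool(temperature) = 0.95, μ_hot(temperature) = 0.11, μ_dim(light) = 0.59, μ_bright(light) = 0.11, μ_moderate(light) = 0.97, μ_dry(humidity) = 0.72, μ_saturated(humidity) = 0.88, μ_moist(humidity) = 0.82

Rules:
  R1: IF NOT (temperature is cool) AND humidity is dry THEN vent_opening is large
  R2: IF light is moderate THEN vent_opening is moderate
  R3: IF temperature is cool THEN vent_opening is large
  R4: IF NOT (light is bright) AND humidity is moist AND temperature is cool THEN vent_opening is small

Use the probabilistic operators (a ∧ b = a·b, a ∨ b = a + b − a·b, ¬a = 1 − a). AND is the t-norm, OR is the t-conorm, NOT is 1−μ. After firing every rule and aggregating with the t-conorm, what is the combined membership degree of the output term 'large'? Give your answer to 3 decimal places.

R1: ¬cool=1−0.95=0.05, dry=0.72; AND[a·b] → w = 0.0360
R2: moderate=0.97 → w = 0.9700
R3: cool=0.95 → w = 0.9500
R4: ¬bright=1−0.11=0.89, moist=0.82, cool=0.95; AND[a·b] → w = 0.6933
Rules with consequent 'large': {R1, R3} → strengths 0.0360, 0.9500
Aggregate via t-conorm [a + b − a·b]: 0.9518

0.952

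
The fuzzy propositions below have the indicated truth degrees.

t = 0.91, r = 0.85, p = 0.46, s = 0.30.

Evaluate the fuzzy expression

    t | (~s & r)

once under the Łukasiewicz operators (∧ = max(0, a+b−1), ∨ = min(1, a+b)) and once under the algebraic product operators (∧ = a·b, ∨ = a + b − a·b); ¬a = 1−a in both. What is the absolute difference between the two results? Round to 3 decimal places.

Under Łukasiewicz:
  ~s = 1 − 0.30 = 0.70
  ~s & r = max(0, a+b−1) on (0.70, 0.85) = 0.55
  t | (~s & r) = min(1, a+b) on (0.91, 0.55) = 1.00
  → value = 1.0000
Under algebraic product:
  ~s = 1 − 0.3000 = 0.7000
  ~s & r = a·b on (0.7000, 0.8500) = 0.5950
  t | (~s & r) = a + b − a·b on (0.9100, 0.5950) = 0.9635
  → value = 0.9635
|1.0000 − 0.9635| = 0.036

0.036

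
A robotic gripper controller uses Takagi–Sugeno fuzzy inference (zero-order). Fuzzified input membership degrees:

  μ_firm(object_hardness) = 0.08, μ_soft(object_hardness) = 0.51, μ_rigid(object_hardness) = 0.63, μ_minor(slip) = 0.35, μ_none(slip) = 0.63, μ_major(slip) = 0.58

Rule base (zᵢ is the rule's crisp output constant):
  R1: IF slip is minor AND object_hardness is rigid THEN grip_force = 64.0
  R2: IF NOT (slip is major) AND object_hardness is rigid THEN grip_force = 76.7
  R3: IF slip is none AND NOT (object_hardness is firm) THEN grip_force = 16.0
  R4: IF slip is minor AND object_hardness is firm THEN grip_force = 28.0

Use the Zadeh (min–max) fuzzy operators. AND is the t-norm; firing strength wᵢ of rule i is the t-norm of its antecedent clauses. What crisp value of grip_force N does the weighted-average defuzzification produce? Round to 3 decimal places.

45.226

R1 (z=64.0): minor=0.35, rigid=0.63; AND[min(a, b)] → w = 0.35
R2 (z=76.7): ¬major=1−0.58=0.42, rigid=0.63; AND[min(a, b)] → w = 0.42
R3 (z=16.0): none=0.63, ¬firm=1−0.08=0.92; AND[min(a, b)] → w = 0.63
R4 (z=28.0): minor=0.35, firm=0.08; AND[min(a, b)] → w = 0.08
Weighted average = (0.35·64.0 + 0.42·76.7 + 0.63·16.0 + 0.08·28.0) / (0.35 + 0.42 + 0.63 + 0.08)
  = 66.9340 / 1.4800 = 45.226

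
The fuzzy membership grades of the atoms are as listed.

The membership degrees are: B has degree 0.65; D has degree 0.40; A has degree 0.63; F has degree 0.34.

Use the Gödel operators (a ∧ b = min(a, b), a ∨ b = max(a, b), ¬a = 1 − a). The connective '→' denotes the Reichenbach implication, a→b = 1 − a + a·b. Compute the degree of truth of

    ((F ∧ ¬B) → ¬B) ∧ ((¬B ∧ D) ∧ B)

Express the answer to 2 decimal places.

¬B = 1 − 0.65 = 0.35
F ∧ ¬B = min(a, b) on (0.34, 0.35) = 0.34
¬B = 1 − 0.65 = 0.35
(F ∧ ¬B) → ¬B  [Reichenbach: 1 − a + a·b] with a=0.34, b=0.35 → 0.78
¬B = 1 − 0.65 = 0.35
¬B ∧ D = min(a, b) on (0.35, 0.40) = 0.35
(¬B ∧ D) ∧ B = min(a, b) on (0.35, 0.65) = 0.35
((F ∧ ¬B) → ¬B) ∧ ((¬B ∧ D) ∧ B) = min(a, b) on (0.78, 0.35) = 0.35

0.35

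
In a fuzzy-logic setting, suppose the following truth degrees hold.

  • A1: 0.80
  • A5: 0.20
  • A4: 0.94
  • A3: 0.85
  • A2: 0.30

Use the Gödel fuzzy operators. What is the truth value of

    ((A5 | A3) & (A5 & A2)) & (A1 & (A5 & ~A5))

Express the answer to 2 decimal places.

A5 | A3 = max(a, b) on (0.20, 0.85) = 0.85
A5 & A2 = min(a, b) on (0.20, 0.30) = 0.20
(A5 | A3) & (A5 & A2) = min(a, b) on (0.85, 0.20) = 0.20
~A5 = 1 − 0.20 = 0.80
A5 & ~A5 = min(a, b) on (0.20, 0.80) = 0.20
A1 & (A5 & ~A5) = min(a, b) on (0.80, 0.20) = 0.20
((A5 | A3) & (A5 & A2)) & (A1 & (A5 & ~A5)) = min(a, b) on (0.20, 0.20) = 0.20

0.20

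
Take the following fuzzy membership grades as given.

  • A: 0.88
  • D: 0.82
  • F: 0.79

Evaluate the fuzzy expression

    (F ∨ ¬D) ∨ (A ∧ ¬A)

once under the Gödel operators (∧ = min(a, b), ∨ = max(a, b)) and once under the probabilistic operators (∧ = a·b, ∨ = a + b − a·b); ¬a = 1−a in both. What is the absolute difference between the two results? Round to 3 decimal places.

Under Gödel:
  ¬D = 1 − 0.82 = 0.18
  F ∨ ¬D = max(a, b) on (0.79, 0.18) = 0.79
  ¬A = 1 − 0.88 = 0.12
  A ∧ ¬A = min(a, b) on (0.88, 0.12) = 0.12
  (F ∨ ¬D) ∨ (A ∧ ¬A) = max(a, b) on (0.79, 0.12) = 0.79
  → value = 0.7900
Under probabilistic:
  ¬D = 1 − 0.8200 = 0.1800
  F ∨ ¬D = a + b − a·b on (0.7900, 0.1800) = 0.8278
  ¬A = 1 − 0.8800 = 0.1200
  A ∧ ¬A = a·b on (0.8800, 0.1200) = 0.1056
  (F ∨ ¬D) ∨ (A ∧ ¬A) = a + b − a·b on (0.8278, 0.1056) = 0.8460
  → value = 0.8460
|0.7900 − 0.8460| = 0.056

0.056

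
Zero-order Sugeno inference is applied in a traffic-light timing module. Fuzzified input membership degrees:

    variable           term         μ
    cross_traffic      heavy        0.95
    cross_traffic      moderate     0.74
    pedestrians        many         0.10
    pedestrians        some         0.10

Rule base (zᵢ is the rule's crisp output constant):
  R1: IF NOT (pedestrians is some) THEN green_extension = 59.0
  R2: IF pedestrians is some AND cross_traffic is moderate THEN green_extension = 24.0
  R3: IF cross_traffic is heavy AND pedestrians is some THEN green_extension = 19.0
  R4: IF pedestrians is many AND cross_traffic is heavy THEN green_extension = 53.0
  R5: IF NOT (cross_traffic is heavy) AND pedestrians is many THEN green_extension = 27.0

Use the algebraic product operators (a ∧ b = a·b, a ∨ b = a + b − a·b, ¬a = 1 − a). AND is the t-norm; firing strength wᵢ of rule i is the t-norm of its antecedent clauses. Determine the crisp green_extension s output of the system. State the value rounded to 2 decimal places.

52.91

R1 (z=59.0): ¬some=1−0.10=0.90 → w = 0.9000
R2 (z=24.0): some=0.10, moderate=0.74; AND[a·b] → w = 0.0740
R3 (z=19.0): heavy=0.95, some=0.10; AND[a·b] → w = 0.0950
R4 (z=53.0): many=0.10, heavy=0.95; AND[a·b] → w = 0.0950
R5 (z=27.0): ¬heavy=1−0.95=0.05, many=0.10; AND[a·b] → w = 0.0050
Weighted average = (0.9000·59.0 + 0.0740·24.0 + 0.0950·19.0 + 0.0950·53.0 + 0.0050·27.0) / (0.9000 + 0.0740 + 0.0950 + 0.0950 + 0.0050)
  = 61.8510 / 1.1690 = 52.91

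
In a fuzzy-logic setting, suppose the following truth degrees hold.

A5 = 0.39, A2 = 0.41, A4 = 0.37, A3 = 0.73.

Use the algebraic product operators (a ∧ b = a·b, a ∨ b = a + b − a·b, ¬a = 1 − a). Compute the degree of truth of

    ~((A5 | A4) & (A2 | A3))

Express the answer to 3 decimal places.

0.482

A5 | A4 = a + b − a·b on (0.3900, 0.3700) = 0.6157
A2 | A3 = a + b − a·b on (0.4100, 0.7300) = 0.8407
(A5 | A4) & (A2 | A3) = a·b on (0.6157, 0.8407) = 0.5176
~((A5 | A4) & (A2 | A3)) = 1 − 0.5176 = 0.4824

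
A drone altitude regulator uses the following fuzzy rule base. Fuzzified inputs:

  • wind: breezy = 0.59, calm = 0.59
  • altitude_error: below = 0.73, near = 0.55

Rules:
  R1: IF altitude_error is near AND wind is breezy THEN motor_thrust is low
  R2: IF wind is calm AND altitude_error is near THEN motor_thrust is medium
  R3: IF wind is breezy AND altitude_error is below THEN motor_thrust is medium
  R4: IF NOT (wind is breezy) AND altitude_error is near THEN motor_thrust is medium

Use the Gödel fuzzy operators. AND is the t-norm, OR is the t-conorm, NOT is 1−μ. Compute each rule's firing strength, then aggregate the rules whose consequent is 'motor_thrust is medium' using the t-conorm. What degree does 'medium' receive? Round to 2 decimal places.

0.59

R1: near=0.55, breezy=0.59; AND[min(a, b)] → w = 0.55
R2: calm=0.59, near=0.55; AND[min(a, b)] → w = 0.55
R3: breezy=0.59, below=0.73; AND[min(a, b)] → w = 0.59
R4: ¬breezy=1−0.59=0.41, near=0.55; AND[min(a, b)] → w = 0.41
Rules with consequent 'medium': {R2, R3, R4} → strengths 0.55, 0.59, 0.41
Aggregate via t-conorm [max(a, b)]: 0.59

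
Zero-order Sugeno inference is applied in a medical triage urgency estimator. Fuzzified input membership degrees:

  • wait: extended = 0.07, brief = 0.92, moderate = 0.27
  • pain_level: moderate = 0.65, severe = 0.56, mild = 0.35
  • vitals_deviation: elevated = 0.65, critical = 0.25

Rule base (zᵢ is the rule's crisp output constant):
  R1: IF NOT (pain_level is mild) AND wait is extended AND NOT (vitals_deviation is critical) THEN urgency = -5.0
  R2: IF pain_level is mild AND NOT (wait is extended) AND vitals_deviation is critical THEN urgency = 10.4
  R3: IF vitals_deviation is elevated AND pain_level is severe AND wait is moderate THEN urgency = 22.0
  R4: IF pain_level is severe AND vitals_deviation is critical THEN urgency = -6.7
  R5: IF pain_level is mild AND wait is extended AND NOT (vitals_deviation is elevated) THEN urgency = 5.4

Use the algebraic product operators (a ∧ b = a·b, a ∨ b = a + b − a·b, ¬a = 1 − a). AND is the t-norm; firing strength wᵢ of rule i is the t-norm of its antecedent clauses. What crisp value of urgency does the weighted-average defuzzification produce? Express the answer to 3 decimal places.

5.371

R1 (z=-5.0): ¬mild=1−0.35=0.65, extended=0.07, ¬critical=1−0.25=0.75; AND[a·b] → w = 0.0341
R2 (z=10.4): mild=0.35, ¬extended=1−0.07=0.93, critical=0.25; AND[a·b] → w = 0.0814
R3 (z=22.0): elevated=0.65, severe=0.56, moderate=0.27; AND[a·b] → w = 0.0983
R4 (z=-6.7): severe=0.56, critical=0.25; AND[a·b] → w = 0.1400
R5 (z=5.4): mild=0.35, extended=0.07, ¬elevated=1−0.65=0.35; AND[a·b] → w = 0.0086
Weighted average = (0.0341·-5.0 + 0.0814·10.4 + 0.0983·22.0 + 0.1400·-6.7 + 0.0086·5.4) / (0.0341 + 0.0814 + 0.0983 + 0.1400 + 0.0086)
  = 1.9461 / 0.3624 = 5.371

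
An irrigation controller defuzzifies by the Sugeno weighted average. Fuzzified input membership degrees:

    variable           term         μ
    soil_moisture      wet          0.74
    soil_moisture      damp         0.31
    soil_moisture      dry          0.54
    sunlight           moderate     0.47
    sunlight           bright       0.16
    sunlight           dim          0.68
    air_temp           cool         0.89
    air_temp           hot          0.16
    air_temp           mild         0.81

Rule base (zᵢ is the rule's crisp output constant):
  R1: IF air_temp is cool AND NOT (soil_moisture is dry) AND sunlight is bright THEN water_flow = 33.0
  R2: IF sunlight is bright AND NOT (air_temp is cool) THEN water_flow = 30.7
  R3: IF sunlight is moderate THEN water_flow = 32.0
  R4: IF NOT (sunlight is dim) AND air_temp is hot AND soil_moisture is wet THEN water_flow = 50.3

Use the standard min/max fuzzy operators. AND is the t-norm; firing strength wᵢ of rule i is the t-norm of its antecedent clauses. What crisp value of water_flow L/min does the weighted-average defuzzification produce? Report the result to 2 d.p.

R1 (z=33.0): cool=0.89, ¬dry=1−0.54=0.46, bright=0.16; AND[min(a, b)] → w = 0.16
R2 (z=30.7): bright=0.16, ¬cool=1−0.89=0.11; AND[min(a, b)] → w = 0.11
R3 (z=32.0): moderate=0.47 → w = 0.47
R4 (z=50.3): ¬dim=1−0.68=0.32, hot=0.16, wet=0.74; AND[min(a, b)] → w = 0.16
Weighted average = (0.16·33.0 + 0.11·30.7 + 0.47·32.0 + 0.16·50.3) / (0.16 + 0.11 + 0.47 + 0.16)
  = 31.7450 / 0.9000 = 35.27

35.27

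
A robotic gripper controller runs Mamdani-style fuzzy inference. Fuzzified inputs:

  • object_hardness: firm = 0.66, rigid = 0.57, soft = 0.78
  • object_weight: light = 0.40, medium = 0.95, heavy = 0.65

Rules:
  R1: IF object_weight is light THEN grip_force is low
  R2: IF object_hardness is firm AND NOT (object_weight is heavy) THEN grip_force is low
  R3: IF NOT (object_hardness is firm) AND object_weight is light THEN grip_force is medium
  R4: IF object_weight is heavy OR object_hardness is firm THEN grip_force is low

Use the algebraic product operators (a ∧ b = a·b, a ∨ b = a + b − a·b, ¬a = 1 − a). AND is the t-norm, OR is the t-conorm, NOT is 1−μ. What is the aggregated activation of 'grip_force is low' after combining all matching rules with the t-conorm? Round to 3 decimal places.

R1: light=0.40 → w = 0.4000
R2: firm=0.66, ¬heavy=1−0.65=0.35; AND[a·b] → w = 0.2310
R3: ¬firm=1−0.66=0.34, light=0.40; AND[a·b] → w = 0.1360
R4: heavy=0.65, firm=0.66; OR[a + b − a·b] → w = 0.8810
Rules with consequent 'low': {R1, R2, R4} → strengths 0.4000, 0.2310, 0.8810
Aggregate via t-conorm [a + b − a·b]: 0.9451

0.945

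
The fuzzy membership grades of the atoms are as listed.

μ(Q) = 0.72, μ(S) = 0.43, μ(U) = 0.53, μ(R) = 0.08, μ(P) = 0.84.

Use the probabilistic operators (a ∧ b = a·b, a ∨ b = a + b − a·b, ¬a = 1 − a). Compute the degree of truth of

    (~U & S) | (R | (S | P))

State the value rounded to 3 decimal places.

~U = 1 − 0.5300 = 0.4700
~U & S = a·b on (0.4700, 0.4300) = 0.2021
S | P = a + b − a·b on (0.4300, 0.8400) = 0.9088
R | (S | P) = a + b − a·b on (0.0800, 0.9088) = 0.9161
(~U & S) | (R | (S | P)) = a + b − a·b on (0.2021, 0.9161) = 0.9331

0.933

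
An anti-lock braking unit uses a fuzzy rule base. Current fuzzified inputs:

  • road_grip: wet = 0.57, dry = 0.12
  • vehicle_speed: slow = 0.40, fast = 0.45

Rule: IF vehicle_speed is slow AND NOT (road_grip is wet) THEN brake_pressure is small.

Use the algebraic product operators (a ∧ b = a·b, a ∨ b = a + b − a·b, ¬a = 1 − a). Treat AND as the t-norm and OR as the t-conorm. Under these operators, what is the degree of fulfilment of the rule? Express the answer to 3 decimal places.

0.172

firing strength: slow=0.40, ¬wet=1−0.57=0.43; AND[a·b] → w = 0.1720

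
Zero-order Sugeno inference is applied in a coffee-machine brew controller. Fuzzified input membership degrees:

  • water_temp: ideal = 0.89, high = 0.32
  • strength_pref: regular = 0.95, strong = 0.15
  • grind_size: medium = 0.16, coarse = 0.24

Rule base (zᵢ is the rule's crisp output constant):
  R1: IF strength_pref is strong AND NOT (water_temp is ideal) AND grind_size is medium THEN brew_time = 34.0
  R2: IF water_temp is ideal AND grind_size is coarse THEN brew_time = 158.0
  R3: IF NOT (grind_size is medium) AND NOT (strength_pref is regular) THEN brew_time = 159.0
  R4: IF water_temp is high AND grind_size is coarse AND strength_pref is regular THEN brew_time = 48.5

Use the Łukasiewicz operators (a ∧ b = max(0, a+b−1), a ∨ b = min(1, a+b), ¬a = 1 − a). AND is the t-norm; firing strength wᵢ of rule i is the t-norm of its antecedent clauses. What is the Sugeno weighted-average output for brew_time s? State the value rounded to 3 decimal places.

R1 (z=34.0): strong=0.15, ¬ideal=1−0.89=0.11, medium=0.16; AND[max(0, a+b−1)] → w = 0.00
R2 (z=158.0): ideal=0.89, coarse=0.24; AND[max(0, a+b−1)] → w = 0.13
R3 (z=159.0): ¬medium=1−0.16=0.84, ¬regular=1−0.95=0.05; AND[max(0, a+b−1)] → w = 0.00
R4 (z=48.5): high=0.32, coarse=0.24, regular=0.95; AND[max(0, a+b−1)] → w = 0.00
Weighted average = (0.00·34.0 + 0.13·158.0 + 0.00·159.0 + 0.00·48.5) / (0.00 + 0.13 + 0.00 + 0.00)
  = 20.5400 / 0.1300 = 158.000

158.000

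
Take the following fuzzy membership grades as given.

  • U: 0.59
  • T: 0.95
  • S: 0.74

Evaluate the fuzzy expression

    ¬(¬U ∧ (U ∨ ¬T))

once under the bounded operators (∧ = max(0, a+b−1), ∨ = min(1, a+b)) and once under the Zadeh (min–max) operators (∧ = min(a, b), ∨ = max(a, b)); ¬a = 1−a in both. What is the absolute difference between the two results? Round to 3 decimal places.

Under bounded:
  ¬U = 1 − 0.59 = 0.41
  ¬T = 1 − 0.95 = 0.05
  U ∨ ¬T = min(1, a+b) on (0.59, 0.05) = 0.64
  ¬U ∧ (U ∨ ¬T) = max(0, a+b−1) on (0.41, 0.64) = 0.05
  ¬(¬U ∧ (U ∨ ¬T)) = 1 − 0.05 = 0.95
  → value = 0.9500
Under Zadeh (min–max):
  ¬U = 1 − 0.59 = 0.41
  ¬T = 1 − 0.95 = 0.05
  U ∨ ¬T = max(a, b) on (0.59, 0.05) = 0.59
  ¬U ∧ (U ∨ ¬T) = min(a, b) on (0.41, 0.59) = 0.41
  ¬(¬U ∧ (U ∨ ¬T)) = 1 − 0.41 = 0.59
  → value = 0.5900
|0.9500 − 0.5900| = 0.360

0.360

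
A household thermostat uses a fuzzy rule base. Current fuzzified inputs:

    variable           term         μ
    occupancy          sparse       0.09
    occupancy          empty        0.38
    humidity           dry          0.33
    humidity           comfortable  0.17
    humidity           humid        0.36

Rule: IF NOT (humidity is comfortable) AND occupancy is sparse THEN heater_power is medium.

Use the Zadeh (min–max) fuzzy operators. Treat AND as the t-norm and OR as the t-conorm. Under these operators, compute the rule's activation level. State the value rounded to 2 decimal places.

0.09

firing strength: ¬comfortable=1−0.17=0.83, sparse=0.09; AND[min(a, b)] → w = 0.09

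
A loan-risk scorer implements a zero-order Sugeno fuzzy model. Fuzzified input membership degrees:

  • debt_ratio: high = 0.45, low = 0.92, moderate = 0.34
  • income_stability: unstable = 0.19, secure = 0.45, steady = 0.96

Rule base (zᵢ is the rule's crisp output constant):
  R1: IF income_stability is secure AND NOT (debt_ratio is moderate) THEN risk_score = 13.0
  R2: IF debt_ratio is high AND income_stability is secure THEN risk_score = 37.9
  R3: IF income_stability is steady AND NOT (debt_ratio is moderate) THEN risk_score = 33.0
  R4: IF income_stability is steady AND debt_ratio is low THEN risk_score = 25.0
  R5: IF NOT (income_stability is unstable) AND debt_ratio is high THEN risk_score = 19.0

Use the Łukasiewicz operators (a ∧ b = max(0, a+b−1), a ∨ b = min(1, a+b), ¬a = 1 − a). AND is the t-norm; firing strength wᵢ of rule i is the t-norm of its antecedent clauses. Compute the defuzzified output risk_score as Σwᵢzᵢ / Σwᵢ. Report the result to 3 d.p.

26.112

R1 (z=13.0): secure=0.45, ¬moderate=1−0.34=0.66; AND[max(0, a+b−1)] → w = 0.11
R2 (z=37.9): high=0.45, secure=0.45; AND[max(0, a+b−1)] → w = 0.00
R3 (z=33.0): steady=0.96, ¬moderate=1−0.34=0.66; AND[max(0, a+b−1)] → w = 0.62
R4 (z=25.0): steady=0.96, low=0.92; AND[max(0, a+b−1)] → w = 0.88
R5 (z=19.0): ¬unstable=1−0.19=0.81, high=0.45; AND[max(0, a+b−1)] → w = 0.26
Weighted average = (0.11·13.0 + 0.00·37.9 + 0.62·33.0 + 0.88·25.0 + 0.26·19.0) / (0.11 + 0.00 + 0.62 + 0.88 + 0.26)
  = 48.8300 / 1.8700 = 26.112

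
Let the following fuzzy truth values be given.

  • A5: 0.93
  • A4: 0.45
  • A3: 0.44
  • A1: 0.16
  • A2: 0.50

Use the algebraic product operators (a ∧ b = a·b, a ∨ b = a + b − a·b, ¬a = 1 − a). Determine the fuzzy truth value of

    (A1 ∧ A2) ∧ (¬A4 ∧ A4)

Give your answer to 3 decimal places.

A1 ∧ A2 = a·b on (0.1600, 0.5000) = 0.0800
¬A4 = 1 − 0.4500 = 0.5500
¬A4 ∧ A4 = a·b on (0.5500, 0.4500) = 0.2475
(A1 ∧ A2) ∧ (¬A4 ∧ A4) = a·b on (0.0800, 0.2475) = 0.0198

0.020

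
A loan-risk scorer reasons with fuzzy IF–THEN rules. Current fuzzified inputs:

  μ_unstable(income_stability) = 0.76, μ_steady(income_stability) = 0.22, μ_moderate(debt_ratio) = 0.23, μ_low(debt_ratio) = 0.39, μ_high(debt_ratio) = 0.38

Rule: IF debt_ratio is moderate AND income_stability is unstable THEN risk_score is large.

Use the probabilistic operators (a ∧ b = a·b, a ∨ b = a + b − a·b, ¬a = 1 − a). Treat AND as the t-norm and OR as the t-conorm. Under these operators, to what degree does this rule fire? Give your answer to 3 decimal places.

0.175

firing strength: moderate=0.23, unstable=0.76; AND[a·b] → w = 0.1748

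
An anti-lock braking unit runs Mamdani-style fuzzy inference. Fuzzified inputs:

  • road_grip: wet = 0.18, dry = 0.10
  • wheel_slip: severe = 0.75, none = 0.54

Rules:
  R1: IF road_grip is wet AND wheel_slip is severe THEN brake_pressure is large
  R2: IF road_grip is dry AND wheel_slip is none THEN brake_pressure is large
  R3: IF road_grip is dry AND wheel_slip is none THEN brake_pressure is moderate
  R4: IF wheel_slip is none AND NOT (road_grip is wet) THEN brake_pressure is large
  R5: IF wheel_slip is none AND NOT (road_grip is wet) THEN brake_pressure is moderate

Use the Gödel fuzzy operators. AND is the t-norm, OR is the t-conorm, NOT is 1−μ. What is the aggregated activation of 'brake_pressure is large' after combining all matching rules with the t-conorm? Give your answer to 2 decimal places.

0.54

R1: wet=0.18, severe=0.75; AND[min(a, b)] → w = 0.18
R2: dry=0.10, none=0.54; AND[min(a, b)] → w = 0.10
R3: dry=0.10, none=0.54; AND[min(a, b)] → w = 0.10
R4: none=0.54, ¬wet=1−0.18=0.82; AND[min(a, b)] → w = 0.54
R5: none=0.54, ¬wet=1−0.18=0.82; AND[min(a, b)] → w = 0.54
Rules with consequent 'large': {R1, R2, R4} → strengths 0.18, 0.10, 0.54
Aggregate via t-conorm [max(a, b)]: 0.54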